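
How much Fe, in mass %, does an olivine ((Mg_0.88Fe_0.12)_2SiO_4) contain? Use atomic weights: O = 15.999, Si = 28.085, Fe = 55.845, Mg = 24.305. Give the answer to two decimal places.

M((Mg_0.88Fe_0.12)_2SiO_4) = 148.261 g/mol.
Fe contributes 0.24 × 55.845 = 13.403 g per mole.
13.403/148.261 = 0.0904 → 9.04%.

9.04 mass %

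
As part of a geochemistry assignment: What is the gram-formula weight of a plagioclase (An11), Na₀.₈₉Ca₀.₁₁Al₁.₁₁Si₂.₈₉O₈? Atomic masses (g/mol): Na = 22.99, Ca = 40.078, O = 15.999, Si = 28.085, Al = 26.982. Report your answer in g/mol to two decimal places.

The formula mass is the sum 0.89×22.99 + 0.11×40.078 + 1.11×26.982 + 2.89×28.085 + 8×15.999.

263.98 g/mol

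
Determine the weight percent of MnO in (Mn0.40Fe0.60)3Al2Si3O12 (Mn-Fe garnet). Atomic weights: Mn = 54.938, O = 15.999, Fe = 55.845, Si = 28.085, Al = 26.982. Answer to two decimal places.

M((Mn0.40Fe0.60)3Al2Si3O12) = 496.654 g/mol; M(MnO) = 70.937 g/mol.
Moles MnO per formula unit = 1.20 Mn ÷ 1 = 1.2000.
MnO fraction = (1.2000 × 70.937) / 496.654 = 85.124/496.654 = 0.1714.

17.14 wt%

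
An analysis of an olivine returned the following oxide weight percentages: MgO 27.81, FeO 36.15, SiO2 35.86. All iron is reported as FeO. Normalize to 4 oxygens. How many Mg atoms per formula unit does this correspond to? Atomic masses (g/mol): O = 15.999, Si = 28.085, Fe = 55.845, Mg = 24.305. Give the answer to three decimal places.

1.156 Mg apfu

27.81 wt% MgO ÷ 40.304 g/mol = 0.69001 mol, giving 0.69001 Mg and 0.69001 O.
36.15 wt% FeO ÷ 71.844 g/mol = 0.50317 mol, giving 0.50317 Fe and 0.50317 O.
35.86 wt% SiO2 ÷ 60.083 g/mol = 0.59684 mol, giving 0.59684 Si and 1.19368 O.
Oxygen sums to 2.38686; scaling by 4/2.38686 = 1.67584 puts the formula on 4 O.
Mg: 0.69001 × 1.67584 = 1.156 atoms per formula unit.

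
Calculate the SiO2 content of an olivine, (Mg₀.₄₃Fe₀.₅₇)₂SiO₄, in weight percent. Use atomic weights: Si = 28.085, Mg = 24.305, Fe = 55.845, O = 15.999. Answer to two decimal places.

M((Mg₀.₄₃Fe₀.₅₇)₂SiO₄) = 176.647 g/mol; M(SiO2) = 60.083 g/mol.
Moles SiO2 per formula unit = 1 Si ÷ 1 = 1.0000.
SiO2 fraction = (1.0000 × 60.083) / 176.647 = 60.083/176.647 = 0.3401.

34.01 wt%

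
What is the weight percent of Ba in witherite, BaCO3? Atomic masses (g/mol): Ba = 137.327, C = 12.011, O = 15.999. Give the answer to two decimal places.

69.59 wt%

M(BaCO3) = 197.335 g/mol.
Ba contributes 1 × 137.327 = 137.327 g per mole.
137.327/197.335 = 0.6959 → 69.59%.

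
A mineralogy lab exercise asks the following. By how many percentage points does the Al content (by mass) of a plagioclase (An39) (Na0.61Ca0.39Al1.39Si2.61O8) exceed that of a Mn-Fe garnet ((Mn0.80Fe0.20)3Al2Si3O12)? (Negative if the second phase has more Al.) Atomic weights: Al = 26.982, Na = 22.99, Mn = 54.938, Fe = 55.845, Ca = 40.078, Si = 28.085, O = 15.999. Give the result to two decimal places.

3.08 percentage points

First mineral: 37.505 g Al in 268.453 g formula = 13.97 wt% Al.
Second mineral: 53.964 g Al in 495.565 g formula = 10.89 wt% Al.
13.97% − 10.89% gives a difference of 3.08 percentage points.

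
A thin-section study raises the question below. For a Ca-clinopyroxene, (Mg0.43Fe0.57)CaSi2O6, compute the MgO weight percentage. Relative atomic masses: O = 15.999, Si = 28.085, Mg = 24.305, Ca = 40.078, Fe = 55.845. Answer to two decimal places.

M((Mg0.43Fe0.57)CaSi2O6) = 234.525 g/mol; M(MgO) = 40.304 g/mol.
Moles MgO per formula unit = 0.43 Mg ÷ 1 = 0.4300.
MgO fraction = (0.4300 × 40.304) / 234.525 = 17.331/234.525 = 0.0739.

7.39 wt%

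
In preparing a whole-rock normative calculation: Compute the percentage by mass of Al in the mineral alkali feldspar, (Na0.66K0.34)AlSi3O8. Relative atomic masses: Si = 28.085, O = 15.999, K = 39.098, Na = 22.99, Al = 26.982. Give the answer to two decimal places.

M((Na0.66K0.34)AlSi3O8) = 267.696 g/mol.
Al contributes 1 × 26.982 = 26.982 g per mole.
26.982/267.696 = 0.1008 → 10.08%.

10.08 weight percent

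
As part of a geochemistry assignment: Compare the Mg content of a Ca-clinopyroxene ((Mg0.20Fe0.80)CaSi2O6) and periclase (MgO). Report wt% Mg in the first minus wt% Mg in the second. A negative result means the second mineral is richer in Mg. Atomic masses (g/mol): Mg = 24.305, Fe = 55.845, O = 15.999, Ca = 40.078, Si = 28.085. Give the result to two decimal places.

M((Mg0.20Fe0.80)CaSi2O6) = 241.779 g/mol, so wt% Mg = 4.861/241.779 × 100 = 2.01%.
M(MgO) = 40.304 g/mol, so wt% Mg = 24.305/40.304 × 100 = 60.30%.
2.01 − 60.30 = -58.29 pp.

-58.29 percentage points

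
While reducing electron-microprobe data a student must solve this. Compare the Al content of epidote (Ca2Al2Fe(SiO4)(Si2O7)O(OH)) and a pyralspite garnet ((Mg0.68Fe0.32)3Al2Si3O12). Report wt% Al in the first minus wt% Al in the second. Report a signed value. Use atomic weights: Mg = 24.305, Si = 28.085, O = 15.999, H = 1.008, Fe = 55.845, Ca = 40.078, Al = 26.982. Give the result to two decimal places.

-1.28 percentage points

First mineral: 53.964 g Al in 483.215 g formula = 11.17 wt% Al.
Second mineral: 53.964 g Al in 433.400 g formula = 12.45 wt% Al.
11.17% − 12.45% gives a difference of -1.28 percentage points.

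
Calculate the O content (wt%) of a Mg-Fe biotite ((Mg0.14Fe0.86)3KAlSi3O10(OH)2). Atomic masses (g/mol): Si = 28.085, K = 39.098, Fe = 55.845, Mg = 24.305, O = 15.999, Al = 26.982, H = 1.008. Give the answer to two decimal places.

38.50 wt%

M((Mg0.14Fe0.86)3KAlSi3O10(OH)2) = 498.627 g/mol.
O contributes 12 × 15.999 = 191.988 g per mole.
191.988/498.627 = 0.3850 → 38.50%.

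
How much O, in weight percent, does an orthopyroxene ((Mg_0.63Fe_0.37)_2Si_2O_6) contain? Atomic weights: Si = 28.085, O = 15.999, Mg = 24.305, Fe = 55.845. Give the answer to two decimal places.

42.83 weight percent

Formula mass = 1.26·24.305 + 0.74·55.845 + 2·28.085 + 6·15.999 = 224.114 g/mol, of which 95.994 g is O.
So O makes up 95.994/224.114 = 0.4283 of the mass, i.e. 42.83%.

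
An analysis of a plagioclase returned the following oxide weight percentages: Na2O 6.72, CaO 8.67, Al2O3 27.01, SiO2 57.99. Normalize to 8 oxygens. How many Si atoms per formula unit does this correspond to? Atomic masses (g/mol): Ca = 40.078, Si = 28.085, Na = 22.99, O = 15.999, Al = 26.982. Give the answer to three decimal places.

Na2O (M=61.979): mol = 0.10842; Na = 0.21684, O = 0.10842.
CaO (M=56.077): mol = 0.15461; Ca = 0.15461, O = 0.15461.
Al2O3 (M=101.961): mol = 0.26491; Al = 0.52982, O = 0.79473.
SiO2 (M=60.083): mol = 0.96516; Si = 0.96516, O = 1.93032.
ΣO = 2.98808; factor = 8/ΣO = 2.67730.
Si apfu = 0.96516 × 2.67730 = 2.584.

2.584 Si apfu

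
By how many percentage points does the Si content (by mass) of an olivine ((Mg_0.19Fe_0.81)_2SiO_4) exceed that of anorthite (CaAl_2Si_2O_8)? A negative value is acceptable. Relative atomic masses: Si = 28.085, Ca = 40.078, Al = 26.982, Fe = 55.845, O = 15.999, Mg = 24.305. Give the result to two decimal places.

-5.55 percentage points

First mineral: 28.085 g Si in 191.786 g formula = 14.64 wt% Si.
Second mineral: 56.170 g Si in 278.204 g formula = 20.19 wt% Si.
14.64% − 20.19% gives a difference of -5.55 percentage points.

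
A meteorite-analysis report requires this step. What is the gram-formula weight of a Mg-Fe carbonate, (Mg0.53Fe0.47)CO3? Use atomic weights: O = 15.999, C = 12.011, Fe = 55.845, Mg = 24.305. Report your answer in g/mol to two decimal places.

M = 0.53×24.305 + 0.47×55.845 + 1×12.011 + 3×15.999

99.14 g/mol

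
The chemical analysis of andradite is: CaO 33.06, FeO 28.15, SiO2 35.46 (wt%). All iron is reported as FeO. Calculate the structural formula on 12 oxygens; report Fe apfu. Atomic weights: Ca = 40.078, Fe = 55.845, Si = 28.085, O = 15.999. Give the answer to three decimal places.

CaO: 33.06/56.077 = 0.58955 mol → 0.58955 mol Ca, 0.58955 mol O.
FeO: 28.15/71.844 = 0.39182 mol → 0.39182 mol Fe, 0.39182 mol O.
SiO2: 35.46/60.083 = 0.59018 mol → 0.59018 mol Si, 1.18036 mol O.
Total oxygen = 2.16173 mol. Normalization factor = 12/2.16173 = 5.55111.
Fe per 12 O = 0.39182 × 5.55111 = 2.175.

2.175 Fe apfu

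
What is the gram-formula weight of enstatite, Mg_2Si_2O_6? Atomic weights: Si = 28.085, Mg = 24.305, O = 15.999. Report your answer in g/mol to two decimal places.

200.77 g/mol

The formula mass is the sum 2·24.305 + 2·28.085 + 6·15.999.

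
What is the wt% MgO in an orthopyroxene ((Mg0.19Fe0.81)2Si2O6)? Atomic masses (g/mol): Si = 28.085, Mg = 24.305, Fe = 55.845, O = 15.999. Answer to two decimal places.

Formula mass = 251.869 g/mol.
0.38 Mg → 0.3800 mol MgO per formula unit; M(MgO) = 40.304, so MgO mass = 15.316 g.
15.316/251.869 × 100 = 6.08 wt%.

6.08 wt%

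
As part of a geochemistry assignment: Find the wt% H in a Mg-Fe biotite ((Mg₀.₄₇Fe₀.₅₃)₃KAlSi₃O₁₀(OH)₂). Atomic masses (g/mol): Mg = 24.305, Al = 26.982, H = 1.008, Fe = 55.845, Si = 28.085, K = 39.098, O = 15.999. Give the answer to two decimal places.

0.43 wt%

Formula mass = 1.41·24.305 + 1.59·55.845 + 1·39.098 + 1·26.982 + 3·28.085 + 12·15.999 + 2·1.008 = 467.403 g/mol, of which 2.016 g is H.
So H makes up 2.016/467.403 = 0.0043 of the mass, i.e. 0.43%.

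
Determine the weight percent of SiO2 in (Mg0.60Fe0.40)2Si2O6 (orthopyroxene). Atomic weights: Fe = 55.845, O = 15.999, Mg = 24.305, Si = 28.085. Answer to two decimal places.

M((Mg0.60Fe0.40)2Si2O6) = 226.006 g/mol; M(SiO2) = 60.083 g/mol.
Moles SiO2 per formula unit = 2 Si ÷ 1 = 2.0000.
SiO2 fraction = (2.0000 × 60.083) / 226.006 = 120.166/226.006 = 0.5317.

53.17 wt%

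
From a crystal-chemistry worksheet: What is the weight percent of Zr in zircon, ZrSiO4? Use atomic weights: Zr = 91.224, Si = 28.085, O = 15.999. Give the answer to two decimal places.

Molar mass of ZrSiO4: 1×91.224 + 1×28.085 + 4×15.999 = 183.305 g/mol.
Mass of Zr per formula unit: 1 × 91.224 = 91.224 g.
Weight fraction Zr = 91.224 / 183.305 = 0.4977.

49.77 mass %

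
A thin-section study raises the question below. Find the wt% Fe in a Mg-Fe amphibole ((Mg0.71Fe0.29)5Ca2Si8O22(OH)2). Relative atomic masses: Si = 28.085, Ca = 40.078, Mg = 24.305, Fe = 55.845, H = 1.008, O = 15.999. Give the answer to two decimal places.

9.44 mass %

Molar mass of (Mg0.71Fe0.29)5Ca2Si8O22(OH)2: 3.55*24.305 + 1.45*55.845 + 2*40.078 + 8*28.085 + 24*15.999 + 2*1.008 = 858.086 g/mol.
Mass of Fe per formula unit: 1.45 × 55.845 = 80.975 g.
Weight fraction Fe = 80.975 / 858.086 = 0.0944.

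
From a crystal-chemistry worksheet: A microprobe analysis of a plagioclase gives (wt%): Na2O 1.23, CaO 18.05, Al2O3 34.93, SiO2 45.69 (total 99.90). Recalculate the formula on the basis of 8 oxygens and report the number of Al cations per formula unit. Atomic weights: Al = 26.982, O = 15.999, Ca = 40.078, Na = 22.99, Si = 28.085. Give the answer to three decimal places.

1.23 wt% Na2O ÷ 61.979 g/mol = 0.01985 mol, giving 0.03970 Na and 0.01985 O.
18.05 wt% CaO ÷ 56.077 g/mol = 0.32188 mol, giving 0.32188 Ca and 0.32188 O.
34.93 wt% Al2O3 ÷ 101.961 g/mol = 0.34258 mol, giving 0.68516 Al and 1.02774 O.
45.69 wt% SiO2 ÷ 60.083 g/mol = 0.76045 mol, giving 0.76045 Si and 1.52090 O.
Oxygen sums to 2.89037; scaling by 8/2.89037 = 2.76781 puts the formula on 8 O.
Al: 0.68516 × 2.76781 = 1.896 atoms per formula unit.

1.896 Al apfu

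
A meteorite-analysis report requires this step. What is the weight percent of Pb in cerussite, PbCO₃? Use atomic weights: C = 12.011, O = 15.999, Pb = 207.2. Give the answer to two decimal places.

Molar mass of PbCO₃: 1*207.2 + 1*12.011 + 3*15.999 = 267.208 g/mol.
Mass of Pb per formula unit: 1 × 207.2 = 207.200 g.
Weight fraction Pb = 207.200 / 267.208 = 0.7754.

77.54 mass %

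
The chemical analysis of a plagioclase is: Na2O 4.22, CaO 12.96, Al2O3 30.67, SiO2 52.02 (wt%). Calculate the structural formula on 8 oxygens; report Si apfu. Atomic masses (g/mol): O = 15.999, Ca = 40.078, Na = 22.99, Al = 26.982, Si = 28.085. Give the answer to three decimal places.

2.361 Si apfu

4.22 wt% Na2O ÷ 61.979 g/mol = 0.06809 mol, giving 0.13618 Na and 0.06809 O.
12.96 wt% CaO ÷ 56.077 g/mol = 0.23111 mol, giving 0.23111 Ca and 0.23111 O.
30.67 wt% Al2O3 ÷ 101.961 g/mol = 0.30080 mol, giving 0.60160 Al and 0.90240 O.
52.02 wt% SiO2 ÷ 60.083 g/mol = 0.86580 mol, giving 0.86580 Si and 1.73160 O.
Oxygen sums to 2.93320; scaling by 8/2.93320 = 2.72740 puts the formula on 8 O.
Si: 0.86580 × 2.72740 = 2.361 atoms per formula unit.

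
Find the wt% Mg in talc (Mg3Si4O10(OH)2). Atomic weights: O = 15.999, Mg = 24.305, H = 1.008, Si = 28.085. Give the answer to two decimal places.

19.23 wt%

M(Mg3Si4O10(OH)2) = 379.259 g/mol.
Mg contributes 3 × 24.305 = 72.915 g per mole.
72.915/379.259 = 0.1923 → 19.23%.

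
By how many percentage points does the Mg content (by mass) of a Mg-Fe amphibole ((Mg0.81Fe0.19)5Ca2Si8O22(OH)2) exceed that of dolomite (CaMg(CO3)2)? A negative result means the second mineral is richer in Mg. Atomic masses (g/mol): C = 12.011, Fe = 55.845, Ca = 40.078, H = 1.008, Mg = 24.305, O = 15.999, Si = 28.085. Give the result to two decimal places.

M((Mg0.81Fe0.19)5Ca2Si8O22(OH)2) = 842.316 g/mol, so wt% Mg = 98.435/842.316 × 100 = 11.69%.
M(CaMg(CO3)2) = 184.399 g/mol, so wt% Mg = 24.305/184.399 × 100 = 13.18%.
11.69 − 13.18 = -1.49 pp.

-1.49 percentage points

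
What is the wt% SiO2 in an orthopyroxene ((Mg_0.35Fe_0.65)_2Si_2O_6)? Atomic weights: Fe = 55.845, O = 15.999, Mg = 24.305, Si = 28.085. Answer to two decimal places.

49.70 wt%

M((Mg_0.35Fe_0.65)_2Si_2O_6) = 241.776 g/mol; M(SiO2) = 60.083 g/mol.
Moles SiO2 per formula unit = 2 Si ÷ 1 = 2.0000.
SiO2 fraction = (2.0000 × 60.083) / 241.776 = 120.166/241.776 = 0.4970.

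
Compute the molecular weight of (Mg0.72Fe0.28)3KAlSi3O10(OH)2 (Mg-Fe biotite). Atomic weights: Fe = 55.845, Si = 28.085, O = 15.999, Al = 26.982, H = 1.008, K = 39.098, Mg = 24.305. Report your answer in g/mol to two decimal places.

443.75 g/mol

M = 2.16(24.305) + 0.84(55.845) + 1(39.098) + 1(26.982) + 3(28.085) + 12(15.999) + 2(1.008)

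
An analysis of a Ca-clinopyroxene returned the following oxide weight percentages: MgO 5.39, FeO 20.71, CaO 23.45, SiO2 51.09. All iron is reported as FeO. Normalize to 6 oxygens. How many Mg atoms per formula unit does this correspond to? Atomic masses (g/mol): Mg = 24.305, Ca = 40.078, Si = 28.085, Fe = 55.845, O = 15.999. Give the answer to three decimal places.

MgO (M=40.304): mol = 0.13373; Mg = 0.13373, O = 0.13373.
FeO (M=71.844): mol = 0.28826; Fe = 0.28826, O = 0.28826.
CaO (M=56.077): mol = 0.41818; Ca = 0.41818, O = 0.41818.
SiO2 (M=60.083): mol = 0.85032; Si = 0.85032, O = 1.70064.
ΣO = 2.54081; factor = 6/ΣO = 2.36145.
Mg apfu = 0.13373 × 2.36145 = 0.316.

0.316 Mg apfu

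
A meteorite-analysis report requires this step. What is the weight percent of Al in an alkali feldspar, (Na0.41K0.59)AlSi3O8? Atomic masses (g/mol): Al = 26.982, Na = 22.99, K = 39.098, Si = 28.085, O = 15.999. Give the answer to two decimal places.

9.93 wt%

M((Na0.41K0.59)AlSi3O8) = 271.723 g/mol.
Al contributes 1 × 26.982 = 26.982 g per mole.
26.982/271.723 = 0.0993 → 9.93%.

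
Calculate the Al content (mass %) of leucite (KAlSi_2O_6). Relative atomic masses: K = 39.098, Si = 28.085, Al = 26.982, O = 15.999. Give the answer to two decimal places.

M(KAlSi_2O_6) = 218.244 g/mol.
Al contributes 1 × 26.982 = 26.982 g per mole.
26.982/218.244 = 0.1236 → 12.36%.

12.36 mass %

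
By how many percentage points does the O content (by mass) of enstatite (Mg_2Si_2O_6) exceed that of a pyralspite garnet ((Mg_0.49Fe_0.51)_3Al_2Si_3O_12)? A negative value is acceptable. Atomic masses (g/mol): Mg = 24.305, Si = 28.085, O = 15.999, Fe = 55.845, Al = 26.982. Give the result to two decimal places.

M(Mg_2Si_2O_6) = 200.774 g/mol, so wt% O = 95.994/200.774 × 100 = 47.81%.
M((Mg_0.49Fe_0.51)_3Al_2Si_3O_12) = 451.378 g/mol, so wt% O = 191.988/451.378 × 100 = 42.53%.
47.81 − 42.53 = 5.28 pp.

5.28 percentage points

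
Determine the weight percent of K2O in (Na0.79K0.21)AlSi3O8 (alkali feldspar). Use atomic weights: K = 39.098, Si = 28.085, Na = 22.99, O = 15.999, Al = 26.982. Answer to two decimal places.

3.72 wt%

Formula mass = 265.602 g/mol.
0.21 K → 0.1050 mol K2O per formula unit; M(K2O) = 94.195, so K2O mass = 9.890 g.
9.890/265.602 × 100 = 3.72 wt%.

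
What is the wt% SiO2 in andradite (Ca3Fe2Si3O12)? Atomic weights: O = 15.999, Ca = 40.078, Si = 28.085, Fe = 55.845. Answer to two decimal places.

35.47 wt%

M(Ca3Fe2Si3O12) = 508.167 g/mol; M(SiO2) = 60.083 g/mol.
Moles SiO2 per formula unit = 3 Si ÷ 1 = 3.0000.
SiO2 fraction = (3.0000 × 60.083) / 508.167 = 180.249/508.167 = 0.3547.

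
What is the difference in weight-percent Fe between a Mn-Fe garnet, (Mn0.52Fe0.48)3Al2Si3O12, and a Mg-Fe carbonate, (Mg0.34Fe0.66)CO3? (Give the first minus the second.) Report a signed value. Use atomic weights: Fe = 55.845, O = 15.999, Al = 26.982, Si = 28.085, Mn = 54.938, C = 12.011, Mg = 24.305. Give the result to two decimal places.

M((Mn0.52Fe0.48)3Al2Si3O12) = 496.327 g/mol, so wt% Fe = 80.417/496.327 × 100 = 16.20%.
M((Mg0.34Fe0.66)CO3) = 105.129 g/mol, so wt% Fe = 36.858/105.129 × 100 = 35.06%.
16.20 − 35.06 = -18.86 pp.

-18.86 percentage points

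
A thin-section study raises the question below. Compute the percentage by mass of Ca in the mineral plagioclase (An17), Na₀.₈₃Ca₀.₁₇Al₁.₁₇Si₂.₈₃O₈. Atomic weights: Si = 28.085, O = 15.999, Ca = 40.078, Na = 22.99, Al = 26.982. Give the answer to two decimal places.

Molar mass of Na₀.₈₃Ca₀.₁₇Al₁.₁₇Si₂.₈₃O₈: 0.83*22.99 + 0.17*40.078 + 1.17*26.982 + 2.83*28.085 + 8*15.999 = 264.936 g/mol.
Mass of Ca per formula unit: 0.17 × 40.078 = 6.813 g.
Weight fraction Ca = 6.813 / 264.936 = 0.0257.

2.57 weight percent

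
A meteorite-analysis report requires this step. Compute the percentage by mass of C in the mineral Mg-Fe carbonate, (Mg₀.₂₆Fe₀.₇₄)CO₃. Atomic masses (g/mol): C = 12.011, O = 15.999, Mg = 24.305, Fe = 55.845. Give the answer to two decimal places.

11.16 wt%

Molar mass of (Mg₀.₂₆Fe₀.₇₄)CO₃: 0.26·24.305 + 0.74·55.845 + 1·12.011 + 3·15.999 = 107.653 g/mol.
Mass of C per formula unit: 1 × 12.011 = 12.011 g.
Weight fraction C = 12.011 / 107.653 = 0.1116.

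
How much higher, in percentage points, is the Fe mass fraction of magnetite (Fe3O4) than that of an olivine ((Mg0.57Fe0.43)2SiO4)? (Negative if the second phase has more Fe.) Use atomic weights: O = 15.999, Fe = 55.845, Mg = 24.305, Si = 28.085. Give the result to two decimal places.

M(Fe3O4) = 231.531 g/mol, so wt% Fe = 167.535/231.531 × 100 = 72.36%.
M((Mg0.57Fe0.43)2SiO4) = 167.815 g/mol, so wt% Fe = 48.027/167.815 × 100 = 28.62%.
72.36 − 28.62 = 43.74 pp.

43.74 percentage points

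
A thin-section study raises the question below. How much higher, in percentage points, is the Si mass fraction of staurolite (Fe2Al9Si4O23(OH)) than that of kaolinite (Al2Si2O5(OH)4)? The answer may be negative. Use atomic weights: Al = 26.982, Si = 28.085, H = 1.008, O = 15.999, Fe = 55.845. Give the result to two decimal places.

-8.57 percentage points

M(Fe2Al9Si4O23(OH)) = 851.852 g/mol, so wt% Si = 112.340/851.852 × 100 = 13.19%.
M(Al2Si2O5(OH)4) = 258.157 g/mol, so wt% Si = 56.170/258.157 × 100 = 21.76%.
13.19 − 21.76 = -8.57 pp.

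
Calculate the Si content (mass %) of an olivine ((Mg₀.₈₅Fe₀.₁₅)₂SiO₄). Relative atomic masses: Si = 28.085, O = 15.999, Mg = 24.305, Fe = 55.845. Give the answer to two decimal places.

18.70 mass %

Formula mass = 1.70*24.305 + 0.30*55.845 + 1*28.085 + 4*15.999 = 150.153 g/mol, of which 28.085 g is Si.
So Si makes up 28.085/150.153 = 0.1870 of the mass, i.e. 18.70%.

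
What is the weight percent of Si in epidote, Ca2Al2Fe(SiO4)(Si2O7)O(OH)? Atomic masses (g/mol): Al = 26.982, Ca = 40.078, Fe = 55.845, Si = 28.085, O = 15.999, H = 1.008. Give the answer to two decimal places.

17.44 wt%

M(Ca2Al2Fe(SiO4)(Si2O7)O(OH)) = 483.215 g/mol.
Si contributes 3 × 28.085 = 84.255 g per mole.
84.255/483.215 = 0.1744 → 17.44%.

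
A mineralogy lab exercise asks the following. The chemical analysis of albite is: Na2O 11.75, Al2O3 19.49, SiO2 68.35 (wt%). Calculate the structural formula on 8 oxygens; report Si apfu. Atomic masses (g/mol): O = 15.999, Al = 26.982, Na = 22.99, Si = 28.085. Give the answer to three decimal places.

2.995 Si apfu

Na2O (M=61.979): mol = 0.18958; Na = 0.37916, O = 0.18958.
Al2O3 (M=101.961): mol = 0.19115; Al = 0.38230, O = 0.57345.
SiO2 (M=60.083): mol = 1.13759; Si = 1.13759, O = 2.27518.
ΣO = 3.03821; factor = 8/ΣO = 2.63313.
Si apfu = 1.13759 × 2.63313 = 2.995.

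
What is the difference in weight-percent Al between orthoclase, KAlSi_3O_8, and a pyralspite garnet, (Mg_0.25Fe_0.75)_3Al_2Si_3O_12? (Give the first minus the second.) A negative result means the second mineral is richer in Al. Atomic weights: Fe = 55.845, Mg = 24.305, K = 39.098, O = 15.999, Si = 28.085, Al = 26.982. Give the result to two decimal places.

First mineral: 26.982 g Al in 278.327 g formula = 9.69 wt% Al.
Second mineral: 53.964 g Al in 474.087 g formula = 11.38 wt% Al.
9.69% − 11.38% gives a difference of -1.69 percentage points.

-1.69 percentage points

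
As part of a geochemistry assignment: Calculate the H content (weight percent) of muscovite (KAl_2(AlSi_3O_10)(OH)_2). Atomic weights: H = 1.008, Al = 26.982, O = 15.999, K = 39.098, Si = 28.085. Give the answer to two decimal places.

0.51 weight percent

Molar mass of KAl_2(AlSi_3O_10)(OH)_2: 1·39.098 + 3·26.982 + 3·28.085 + 12·15.999 + 2·1.008 = 398.303 g/mol.
Mass of H per formula unit: 2 × 1.008 = 2.016 g.
Weight fraction H = 2.016 / 398.303 = 0.0051.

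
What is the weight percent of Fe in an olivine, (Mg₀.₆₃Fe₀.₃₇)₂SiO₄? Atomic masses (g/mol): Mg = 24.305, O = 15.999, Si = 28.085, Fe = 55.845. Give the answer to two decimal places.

25.19 wt%

Formula mass = 1.26*24.305 + 0.74*55.845 + 1*28.085 + 4*15.999 = 164.031 g/mol, of which 41.325 g is Fe.
So Fe makes up 41.325/164.031 = 0.2519 of the mass, i.e. 25.19%.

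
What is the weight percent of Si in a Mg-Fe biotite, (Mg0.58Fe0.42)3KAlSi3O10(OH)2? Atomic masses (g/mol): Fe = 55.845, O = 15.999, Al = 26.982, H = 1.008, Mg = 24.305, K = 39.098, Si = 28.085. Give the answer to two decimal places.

Molar mass of (Mg0.58Fe0.42)3KAlSi3O10(OH)2: 1.74·24.305 + 1.26·55.845 + 1·39.098 + 1·26.982 + 3·28.085 + 12·15.999 + 2·1.008 = 456.994 g/mol.
Mass of Si per formula unit: 3 × 28.085 = 84.255 g.
Weight fraction Si = 84.255 / 456.994 = 0.1844.

18.44 weight percent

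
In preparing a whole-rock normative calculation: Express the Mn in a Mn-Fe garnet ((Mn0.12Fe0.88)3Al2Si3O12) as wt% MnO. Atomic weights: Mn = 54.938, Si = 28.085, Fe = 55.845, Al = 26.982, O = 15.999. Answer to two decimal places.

5.13 wt%

Molar mass of (Mn0.12Fe0.88)3Al2Si3O12 = 0.36×54.938 + 2.64×55.845 + 2×26.982 + 3×28.085 + 12×15.999 = 497.415 g/mol.
Each formula unit contains 0.36 Mn, equivalent to 0.36/1 = 0.3600 mol MnO.
M(MnO) = 1×54.938 + 1×15.999 = 70.937 g/mol.
Mass of MnO per formula unit = 0.3600 × 70.937 = 25.537 g.
MnO wt% = 25.537 / 497.415 × 100 = 5.13%.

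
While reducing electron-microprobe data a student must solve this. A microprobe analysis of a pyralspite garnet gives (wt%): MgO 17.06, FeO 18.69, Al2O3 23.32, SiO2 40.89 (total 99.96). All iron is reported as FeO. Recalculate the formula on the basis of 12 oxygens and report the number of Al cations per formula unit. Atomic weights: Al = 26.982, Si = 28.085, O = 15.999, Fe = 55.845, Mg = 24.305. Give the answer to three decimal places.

17.06 wt% MgO ÷ 40.304 g/mol = 0.42328 mol, giving 0.42328 Mg and 0.42328 O.
18.69 wt% FeO ÷ 71.844 g/mol = 0.26015 mol, giving 0.26015 Fe and 0.26015 O.
23.32 wt% Al2O3 ÷ 101.961 g/mol = 0.22871 mol, giving 0.45742 Al and 0.68613 O.
40.89 wt% SiO2 ÷ 60.083 g/mol = 0.68056 mol, giving 0.68056 Si and 1.36112 O.
Oxygen sums to 2.73068; scaling by 12/2.73068 = 4.39451 puts the formula on 12 O.
Al: 0.45742 × 4.39451 = 2.010 atoms per formula unit.

2.010 Al apfu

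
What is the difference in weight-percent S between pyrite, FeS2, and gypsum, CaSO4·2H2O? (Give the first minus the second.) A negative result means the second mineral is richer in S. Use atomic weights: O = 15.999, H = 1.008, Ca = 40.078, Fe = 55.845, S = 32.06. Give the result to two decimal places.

34.83 percentage points

M(FeS2) = 119.965 g/mol, so wt% S = 64.120/119.965 × 100 = 53.45%.
M(CaSO4·2H2O) = 172.164 g/mol, so wt% S = 32.060/172.164 × 100 = 18.62%.
53.45 − 18.62 = 34.83 pp.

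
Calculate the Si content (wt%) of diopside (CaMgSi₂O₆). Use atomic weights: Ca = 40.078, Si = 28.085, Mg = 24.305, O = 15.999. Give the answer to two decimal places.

25.94 wt%

Molar mass of CaMgSi₂O₆: 1·40.078 + 1·24.305 + 2·28.085 + 6·15.999 = 216.547 g/mol.
Mass of Si per formula unit: 2 × 28.085 = 56.170 g.
Weight fraction Si = 56.170 / 216.547 = 0.2594.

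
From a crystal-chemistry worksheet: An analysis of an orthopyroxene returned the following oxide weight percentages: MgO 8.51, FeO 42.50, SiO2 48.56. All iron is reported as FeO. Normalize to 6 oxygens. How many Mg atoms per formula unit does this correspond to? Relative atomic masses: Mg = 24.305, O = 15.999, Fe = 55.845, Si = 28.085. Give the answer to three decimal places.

0.524 Mg apfu

MgO: 8.51/40.304 = 0.21115 mol → 0.21115 mol Mg, 0.21115 mol O.
FeO: 42.50/71.844 = 0.59156 mol → 0.59156 mol Fe, 0.59156 mol O.
SiO2: 48.56/60.083 = 0.80822 mol → 0.80822 mol Si, 1.61644 mol O.
Total oxygen = 2.41915 mol. Normalization factor = 6/2.41915 = 2.48021.
Mg per 6 O = 0.21115 × 2.48021 = 0.524.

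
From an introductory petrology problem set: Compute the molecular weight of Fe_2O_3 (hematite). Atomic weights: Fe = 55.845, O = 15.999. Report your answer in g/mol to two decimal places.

159.69 g/mol

M = 2×55.845 + 3×15.999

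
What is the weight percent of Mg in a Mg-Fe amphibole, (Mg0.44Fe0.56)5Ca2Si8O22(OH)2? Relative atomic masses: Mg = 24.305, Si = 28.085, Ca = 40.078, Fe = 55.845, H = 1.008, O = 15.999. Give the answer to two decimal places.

5.94 weight percent

Molar mass of (Mg0.44Fe0.56)5Ca2Si8O22(OH)2: 2.20×24.305 + 2.80×55.845 + 2×40.078 + 8×28.085 + 24×15.999 + 2×1.008 = 900.665 g/mol.
Mass of Mg per formula unit: 2.20 × 24.305 = 53.471 g.
Weight fraction Mg = 53.471 / 900.665 = 0.0594.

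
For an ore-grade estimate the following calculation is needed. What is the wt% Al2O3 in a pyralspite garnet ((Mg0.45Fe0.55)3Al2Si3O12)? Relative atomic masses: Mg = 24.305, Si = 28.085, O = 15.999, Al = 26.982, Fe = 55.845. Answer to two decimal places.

22.40 wt%

Formula mass = 455.163 g/mol.
2 Al → 1.0000 mol Al2O3 per formula unit; M(Al2O3) = 101.961, so Al2O3 mass = 101.961 g.
101.961/455.163 × 100 = 22.40 wt%.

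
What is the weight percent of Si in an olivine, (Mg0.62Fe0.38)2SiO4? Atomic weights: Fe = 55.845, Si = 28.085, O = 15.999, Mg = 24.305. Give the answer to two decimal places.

M((Mg0.62Fe0.38)2SiO4) = 164.661 g/mol.
Si contributes 1 × 28.085 = 28.085 g per mole.
28.085/164.661 = 0.1706 → 17.06%.

17.06 wt%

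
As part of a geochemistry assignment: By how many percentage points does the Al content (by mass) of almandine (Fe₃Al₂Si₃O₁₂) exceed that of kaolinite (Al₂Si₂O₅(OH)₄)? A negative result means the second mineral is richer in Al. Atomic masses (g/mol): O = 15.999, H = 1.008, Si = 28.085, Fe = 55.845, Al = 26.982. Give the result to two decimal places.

-10.06 percentage points

M(Fe₃Al₂Si₃O₁₂) = 497.742 g/mol, so wt% Al = 53.964/497.742 × 100 = 10.84%.
M(Al₂Si₂O₅(OH)₄) = 258.157 g/mol, so wt% Al = 53.964/258.157 × 100 = 20.90%.
10.84 − 20.90 = -10.06 pp.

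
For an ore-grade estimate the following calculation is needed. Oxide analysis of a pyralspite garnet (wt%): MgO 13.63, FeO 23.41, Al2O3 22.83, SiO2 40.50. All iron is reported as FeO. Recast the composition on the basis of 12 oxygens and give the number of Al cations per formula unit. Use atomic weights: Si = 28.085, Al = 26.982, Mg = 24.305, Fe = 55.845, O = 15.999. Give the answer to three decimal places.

MgO: 13.63/40.304 = 0.33818 mol → 0.33818 mol Mg, 0.33818 mol O.
FeO: 23.41/71.844 = 0.32584 mol → 0.32584 mol Fe, 0.32584 mol O.
Al2O3: 22.83/101.961 = 0.22391 mol → 0.44782 mol Al, 0.67173 mol O.
SiO2: 40.50/60.083 = 0.67407 mol → 0.67407 mol Si, 1.34814 mol O.
Total oxygen = 2.68389 mol. Normalization factor = 12/2.68389 = 4.47112.
Al per 12 O = 0.44782 × 4.47112 = 2.002.

2.002 Al apfu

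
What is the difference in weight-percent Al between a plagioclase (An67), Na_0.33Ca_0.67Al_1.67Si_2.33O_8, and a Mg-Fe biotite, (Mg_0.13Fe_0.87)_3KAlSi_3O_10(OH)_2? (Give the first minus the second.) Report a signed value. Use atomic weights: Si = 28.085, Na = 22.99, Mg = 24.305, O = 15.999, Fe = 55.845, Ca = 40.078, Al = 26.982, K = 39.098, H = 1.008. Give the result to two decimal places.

M(Na_0.33Ca_0.67Al_1.67Si_2.33O_8) = 272.929 g/mol, so wt% Al = 45.060/272.929 × 100 = 16.51%.
M((Mg_0.13Fe_0.87)_3KAlSi_3O_10(OH)_2) = 499.573 g/mol, so wt% Al = 26.982/499.573 × 100 = 5.40%.
16.51 − 5.40 = 11.11 pp.

11.11 percentage points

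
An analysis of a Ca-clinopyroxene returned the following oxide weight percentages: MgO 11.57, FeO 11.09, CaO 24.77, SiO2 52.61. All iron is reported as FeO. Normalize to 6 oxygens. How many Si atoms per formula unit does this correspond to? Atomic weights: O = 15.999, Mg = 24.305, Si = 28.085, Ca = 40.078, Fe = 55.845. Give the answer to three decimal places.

1.994 Si apfu

11.57 wt% MgO ÷ 40.304 g/mol = 0.28707 mol, giving 0.28707 Mg and 0.28707 O.
11.09 wt% FeO ÷ 71.844 g/mol = 0.15436 mol, giving 0.15436 Fe and 0.15436 O.
24.77 wt% CaO ÷ 56.077 g/mol = 0.44171 mol, giving 0.44171 Ca and 0.44171 O.
52.61 wt% SiO2 ÷ 60.083 g/mol = 0.87562 mol, giving 0.87562 Si and 1.75124 O.
Oxygen sums to 2.63438; scaling by 6/2.63438 = 2.27758 puts the formula on 6 O.
Si: 0.87562 × 2.27758 = 1.994 atoms per formula unit.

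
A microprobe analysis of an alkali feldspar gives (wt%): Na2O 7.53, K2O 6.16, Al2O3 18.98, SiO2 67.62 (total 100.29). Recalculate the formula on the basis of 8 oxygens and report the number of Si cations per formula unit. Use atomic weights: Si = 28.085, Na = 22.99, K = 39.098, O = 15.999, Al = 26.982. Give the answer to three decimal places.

Na2O (M=61.979): mol = 0.12149; Na = 0.24298, O = 0.12149.
K2O (M=94.195): mol = 0.06540; K = 0.13080, O = 0.06540.
Al2O3 (M=101.961): mol = 0.18615; Al = 0.37230, O = 0.55845.
SiO2 (M=60.083): mol = 1.12544; Si = 1.12544, O = 2.25088.
ΣO = 2.99622; factor = 8/ΣO = 2.67003.
Si apfu = 1.12544 × 2.67003 = 3.005.

3.005 Si apfu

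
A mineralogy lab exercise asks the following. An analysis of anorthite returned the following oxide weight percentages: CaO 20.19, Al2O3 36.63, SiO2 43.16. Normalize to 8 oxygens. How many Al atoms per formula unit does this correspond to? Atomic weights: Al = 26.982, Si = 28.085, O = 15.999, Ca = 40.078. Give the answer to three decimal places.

2.000 Al apfu

20.19 wt% CaO ÷ 56.077 g/mol = 0.36004 mol, giving 0.36004 Ca and 0.36004 O.
36.63 wt% Al2O3 ÷ 101.961 g/mol = 0.35926 mol, giving 0.71852 Al and 1.07778 O.
43.16 wt% SiO2 ÷ 60.083 g/mol = 0.71834 mol, giving 0.71834 Si and 1.43668 O.
Oxygen sums to 2.87450; scaling by 8/2.87450 = 2.78309 puts the formula on 8 O.
Al: 0.71852 × 2.78309 = 2.000 atoms per formula unit.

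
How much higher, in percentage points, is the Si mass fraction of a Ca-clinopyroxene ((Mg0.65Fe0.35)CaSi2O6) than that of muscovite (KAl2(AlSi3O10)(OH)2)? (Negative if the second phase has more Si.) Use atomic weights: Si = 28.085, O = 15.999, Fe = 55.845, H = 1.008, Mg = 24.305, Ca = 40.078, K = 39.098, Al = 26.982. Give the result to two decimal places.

First mineral: 56.170 g Si in 227.586 g formula = 24.68 wt% Si.
Second mineral: 84.255 g Si in 398.303 g formula = 21.15 wt% Si.
24.68% − 21.15% gives a difference of 3.53 percentage points.

3.53 percentage points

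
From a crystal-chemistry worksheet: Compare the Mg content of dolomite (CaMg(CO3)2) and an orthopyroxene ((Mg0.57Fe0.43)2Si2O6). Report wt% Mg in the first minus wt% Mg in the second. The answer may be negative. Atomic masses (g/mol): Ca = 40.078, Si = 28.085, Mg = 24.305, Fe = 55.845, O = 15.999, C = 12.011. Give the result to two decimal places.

1.02 percentage points

M(CaMg(CO3)2) = 184.399 g/mol, so wt% Mg = 24.305/184.399 × 100 = 13.18%.
M((Mg0.57Fe0.43)2Si2O6) = 227.898 g/mol, so wt% Mg = 27.708/227.898 × 100 = 12.16%.
13.18 − 12.16 = 1.02 pp.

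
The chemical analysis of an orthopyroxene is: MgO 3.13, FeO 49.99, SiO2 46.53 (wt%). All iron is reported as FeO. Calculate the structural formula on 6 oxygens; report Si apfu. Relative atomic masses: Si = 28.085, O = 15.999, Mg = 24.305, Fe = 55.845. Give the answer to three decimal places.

MgO: 3.13/40.304 = 0.07766 mol → 0.07766 mol Mg, 0.07766 mol O.
FeO: 49.99/71.844 = 0.69581 mol → 0.69581 mol Fe, 0.69581 mol O.
SiO2: 46.53/60.083 = 0.77443 mol → 0.77443 mol Si, 1.54886 mol O.
Total oxygen = 2.32233 mol. Normalization factor = 6/2.32233 = 2.58361.
Si per 6 O = 0.77443 × 2.58361 = 2.001.

2.001 Si apfu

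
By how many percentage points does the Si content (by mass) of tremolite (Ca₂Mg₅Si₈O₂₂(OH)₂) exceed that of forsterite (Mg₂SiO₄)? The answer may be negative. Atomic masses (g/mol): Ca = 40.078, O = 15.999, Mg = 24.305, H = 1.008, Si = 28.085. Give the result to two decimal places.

7.70 percentage points

Si in Ca₂Mg₅Si₈O₂₂(OH)₂: molar mass 812.353 g/mol; 8×28.085 = 224.680 g → 27.66 wt%.
Si in Mg₂SiO₄: molar mass 140.691 g/mol; 1×28.085 = 28.085 g → 19.96 wt%.
Difference = 27.66 − 19.96 = 7.70 percentage points.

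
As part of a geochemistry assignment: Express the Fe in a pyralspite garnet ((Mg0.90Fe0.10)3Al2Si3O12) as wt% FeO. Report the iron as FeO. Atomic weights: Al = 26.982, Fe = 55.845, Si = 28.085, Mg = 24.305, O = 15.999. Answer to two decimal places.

M((Mg0.90Fe0.10)3Al2Si3O12) = 412.584 g/mol; M(FeO) = 71.844 g/mol.
Moles FeO per formula unit = 0.30 Fe ÷ 1 = 0.3000.
FeO fraction = (0.3000 × 71.844) / 412.584 = 21.553/412.584 = 0.0522.

5.22 wt%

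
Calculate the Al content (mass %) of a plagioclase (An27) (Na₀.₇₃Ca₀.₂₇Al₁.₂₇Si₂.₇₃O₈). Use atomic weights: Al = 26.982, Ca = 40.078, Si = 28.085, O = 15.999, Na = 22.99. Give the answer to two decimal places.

Formula mass = 0.73×22.99 + 0.27×40.078 + 1.27×26.982 + 2.73×28.085 + 8×15.999 = 266.535 g/mol, of which 34.267 g is Al.
So Al makes up 34.267/266.535 = 0.1286 of the mass, i.e. 12.86%.

12.86 mass %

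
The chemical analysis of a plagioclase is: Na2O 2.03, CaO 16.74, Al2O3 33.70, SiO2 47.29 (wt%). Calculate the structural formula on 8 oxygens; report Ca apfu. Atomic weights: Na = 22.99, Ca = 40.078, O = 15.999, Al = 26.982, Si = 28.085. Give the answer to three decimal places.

2.03 wt% Na2O ÷ 61.979 g/mol = 0.03275 mol, giving 0.06550 Na and 0.03275 O.
16.74 wt% CaO ÷ 56.077 g/mol = 0.29852 mol, giving 0.29852 Ca and 0.29852 O.
33.70 wt% Al2O3 ÷ 101.961 g/mol = 0.33052 mol, giving 0.66104 Al and 0.99156 O.
47.29 wt% SiO2 ÷ 60.083 g/mol = 0.78708 mol, giving 0.78708 Si and 1.57416 O.
Oxygen sums to 2.89699; scaling by 8/2.89699 = 2.76149 puts the formula on 8 O.
Ca: 0.29852 × 2.76149 = 0.824 atoms per formula unit.

0.824 Ca apfu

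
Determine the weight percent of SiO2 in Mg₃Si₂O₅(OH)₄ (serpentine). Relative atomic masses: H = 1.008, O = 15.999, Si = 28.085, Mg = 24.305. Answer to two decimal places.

43.36 wt%

Molar mass of Mg₃Si₂O₅(OH)₄ = 3*24.305 + 2*28.085 + 9*15.999 + 4*1.008 = 277.108 g/mol.
Each formula unit contains 2 Si, equivalent to 2/1 = 2.0000 mol SiO2.
M(SiO2) = 1×28.085 + 2×15.999 = 60.083 g/mol.
Mass of SiO2 per formula unit = 2.0000 × 60.083 = 120.166 g.
SiO2 wt% = 120.166 / 277.108 × 100 = 43.36%.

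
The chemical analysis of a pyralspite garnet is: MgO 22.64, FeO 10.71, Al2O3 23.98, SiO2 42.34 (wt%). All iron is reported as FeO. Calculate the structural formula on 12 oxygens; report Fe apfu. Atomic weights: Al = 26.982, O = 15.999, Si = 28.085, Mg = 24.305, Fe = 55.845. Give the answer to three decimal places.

MgO: 22.64/40.304 = 0.56173 mol → 0.56173 mol Mg, 0.56173 mol O.
FeO: 10.71/71.844 = 0.14907 mol → 0.14907 mol Fe, 0.14907 mol O.
Al2O3: 23.98/101.961 = 0.23519 mol → 0.47038 mol Al, 0.70557 mol O.
SiO2: 42.34/60.083 = 0.70469 mol → 0.70469 mol Si, 1.40938 mol O.
Total oxygen = 2.82575 mol. Normalization factor = 12/2.82575 = 4.24666.
Fe per 12 O = 0.14907 × 4.24666 = 0.633.

0.633 Fe apfu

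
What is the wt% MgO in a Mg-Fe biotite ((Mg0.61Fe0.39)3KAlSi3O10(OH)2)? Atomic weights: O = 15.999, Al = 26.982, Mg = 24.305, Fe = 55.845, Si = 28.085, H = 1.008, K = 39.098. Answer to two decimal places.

M((Mg0.61Fe0.39)3KAlSi3O10(OH)2) = 454.156 g/mol; M(MgO) = 40.304 g/mol.
Moles MgO per formula unit = 1.83 Mg ÷ 1 = 1.8300.
MgO fraction = (1.8300 × 40.304) / 454.156 = 73.756/454.156 = 0.1624.

16.24 wt%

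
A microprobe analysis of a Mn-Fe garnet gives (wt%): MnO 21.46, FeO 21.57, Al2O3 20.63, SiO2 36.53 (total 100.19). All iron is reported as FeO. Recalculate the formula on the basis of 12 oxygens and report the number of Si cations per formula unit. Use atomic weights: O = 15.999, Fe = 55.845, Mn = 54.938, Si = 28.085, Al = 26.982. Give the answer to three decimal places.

21.46 wt% MnO ÷ 70.937 g/mol = 0.30252 mol, giving 0.30252 Mn and 0.30252 O.
21.57 wt% FeO ÷ 71.844 g/mol = 0.30023 mol, giving 0.30023 Fe and 0.30023 O.
20.63 wt% Al2O3 ÷ 101.961 g/mol = 0.20233 mol, giving 0.40466 Al and 0.60699 O.
36.53 wt% SiO2 ÷ 60.083 g/mol = 0.60799 mol, giving 0.60799 Si and 1.21598 O.
Oxygen sums to 2.42572; scaling by 12/2.42572 = 4.94698 puts the formula on 12 O.
Si: 0.60799 × 4.94698 = 3.008 atoms per formula unit.

3.008 Si apfu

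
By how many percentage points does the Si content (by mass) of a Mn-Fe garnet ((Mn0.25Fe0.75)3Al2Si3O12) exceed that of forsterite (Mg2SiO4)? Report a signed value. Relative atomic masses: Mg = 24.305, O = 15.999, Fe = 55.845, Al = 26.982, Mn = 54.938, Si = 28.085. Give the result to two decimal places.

First mineral: 84.255 g Si in 497.062 g formula = 16.95 wt% Si.
Second mineral: 28.085 g Si in 140.691 g formula = 19.96 wt% Si.
16.95% − 19.96% gives a difference of -3.01 percentage points.

-3.01 percentage points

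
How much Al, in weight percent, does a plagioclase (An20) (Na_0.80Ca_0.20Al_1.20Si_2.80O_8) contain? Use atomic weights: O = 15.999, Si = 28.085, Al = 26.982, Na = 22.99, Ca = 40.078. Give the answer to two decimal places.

12.20 weight percent

Molar mass of Na_0.80Ca_0.20Al_1.20Si_2.80O_8: 0.80×22.99 + 0.20×40.078 + 1.20×26.982 + 2.80×28.085 + 8×15.999 = 265.416 g/mol.
Mass of Al per formula unit: 1.20 × 26.982 = 32.378 g.
Weight fraction Al = 32.378 / 265.416 = 0.1220.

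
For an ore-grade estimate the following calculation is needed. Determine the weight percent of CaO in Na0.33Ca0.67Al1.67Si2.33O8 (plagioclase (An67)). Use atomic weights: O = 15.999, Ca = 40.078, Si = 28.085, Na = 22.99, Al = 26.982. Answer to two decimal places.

13.77 wt%

M(Na0.33Ca0.67Al1.67Si2.33O8) = 272.929 g/mol; M(CaO) = 56.077 g/mol.
Moles CaO per formula unit = 0.67 Ca ÷ 1 = 0.6700.
CaO fraction = (0.6700 × 56.077) / 272.929 = 37.572/272.929 = 0.1377.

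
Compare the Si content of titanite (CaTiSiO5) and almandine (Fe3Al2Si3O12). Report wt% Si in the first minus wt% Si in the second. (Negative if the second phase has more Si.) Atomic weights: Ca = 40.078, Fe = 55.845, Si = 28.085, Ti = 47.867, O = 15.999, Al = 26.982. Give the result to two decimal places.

Si in CaTiSiO5: molar mass 196.025 g/mol; 1×28.085 = 28.085 g → 14.33 wt%.
Si in Fe3Al2Si3O12: molar mass 497.742 g/mol; 3×28.085 = 84.255 g → 16.93 wt%.
Difference = 14.33 − 16.93 = -2.60 percentage points.

-2.60 percentage points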